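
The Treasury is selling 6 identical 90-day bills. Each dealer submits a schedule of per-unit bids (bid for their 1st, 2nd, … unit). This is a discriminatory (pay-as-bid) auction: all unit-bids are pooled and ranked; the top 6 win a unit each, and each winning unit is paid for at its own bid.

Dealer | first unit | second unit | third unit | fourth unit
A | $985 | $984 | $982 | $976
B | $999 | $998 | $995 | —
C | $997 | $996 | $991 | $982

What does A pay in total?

All unit-bids, highest first — top 6: 999 (B-1), 998 (B-2), 997 (C-1), 996 (C-2), 995 (B-3), 991 (C-3)
Next rejected bid: $985 (not a price — pay-as-bid).
A wins no units.

A pays $0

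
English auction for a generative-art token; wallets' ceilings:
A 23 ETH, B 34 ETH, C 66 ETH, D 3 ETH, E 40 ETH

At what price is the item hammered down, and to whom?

C wins at 40 ETH

Rule: the price rises until one bidder remains; the winner pays the price at which the last rival dropped out.
Limits ranked: 66 (C) > 40 (E) > 34 (B) > 23 (A) > 3 (D)
E is the last rival to drop out, at 40 ETH; C remains and wins at that price.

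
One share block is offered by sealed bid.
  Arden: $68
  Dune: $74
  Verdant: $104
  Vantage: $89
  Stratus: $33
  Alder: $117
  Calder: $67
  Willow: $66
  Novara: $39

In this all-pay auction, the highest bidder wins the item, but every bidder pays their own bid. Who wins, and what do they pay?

Alder pays $117

All-pay auction: the highest bidder wins the item, but every bidder pays their own bid.
Bids in order: 117 (Alder) > 104 (Verdant) > 89 (Vantage) > 74 (Dune) > 68 (Arden) > 67 (Calder) > …
Alder wins with the top bid; all bids are sunk regardless.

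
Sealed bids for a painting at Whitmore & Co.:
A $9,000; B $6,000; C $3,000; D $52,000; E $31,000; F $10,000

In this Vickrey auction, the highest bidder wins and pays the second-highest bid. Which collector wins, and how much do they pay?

D pays $31,000

Rule: the highest bidder wins and pays the second-highest bid.
Bids ranked: 52,000 (D) > 31,000 (E) > 10,000 (F) > 9,000 (A) > 6,000 (B) > 3,000 (C)
Second-price: D pays E's bid of $31,000.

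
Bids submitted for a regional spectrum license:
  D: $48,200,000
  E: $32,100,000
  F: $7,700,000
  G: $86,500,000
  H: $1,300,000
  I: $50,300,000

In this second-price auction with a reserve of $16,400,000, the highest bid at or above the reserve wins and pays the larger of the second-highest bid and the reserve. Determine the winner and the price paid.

Rule: the highest bid at or above the reserve wins and pays the larger of the second-highest bid and the reserve.
Sorting bids: 86,500,000 (G) > 50,300,000 (I) > 48,200,000 (D) > 32,100,000 (E) > 7,700,000 (F) > 1,300,000 (H)
G has the top bid at or above the reserve ($86,500,000).
Second-highest bid $50,300,000 exceeds the reserve $16,400,000 → payment $50,300,000.

G pays $50,300,000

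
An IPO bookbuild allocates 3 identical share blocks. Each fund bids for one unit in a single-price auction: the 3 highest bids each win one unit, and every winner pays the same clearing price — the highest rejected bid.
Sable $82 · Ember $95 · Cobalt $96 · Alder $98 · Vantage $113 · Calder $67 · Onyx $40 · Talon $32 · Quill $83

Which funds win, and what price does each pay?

Ordering the bids: 113 (Vantage), 98 (Alder), 96 (Cobalt), 95 (Ember), 83 (Quill), …
The 3 highest are Vantage, Alder, Cobalt.
Highest unsuccessful bid: $95 → clearing price.

Vantage, Alder, Cobalt; each pays $95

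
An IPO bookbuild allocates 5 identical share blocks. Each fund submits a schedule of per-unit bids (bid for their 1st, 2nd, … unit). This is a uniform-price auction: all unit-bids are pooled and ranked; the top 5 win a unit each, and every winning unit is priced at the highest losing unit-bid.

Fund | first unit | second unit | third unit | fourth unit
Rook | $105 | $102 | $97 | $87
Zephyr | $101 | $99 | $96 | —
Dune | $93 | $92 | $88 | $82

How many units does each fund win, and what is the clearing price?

All unit-bids, highest first — top 5: 105 (Rook-1), 102 (Rook-2), 101 (Zephyr-1), 99 (Zephyr-2), 97 (Rook-3)
The (k+1)-th unit-bid is $96.
Allocation: Rook 3, Zephyr 2.

Rook 3, Zephyr 2; clearing price $96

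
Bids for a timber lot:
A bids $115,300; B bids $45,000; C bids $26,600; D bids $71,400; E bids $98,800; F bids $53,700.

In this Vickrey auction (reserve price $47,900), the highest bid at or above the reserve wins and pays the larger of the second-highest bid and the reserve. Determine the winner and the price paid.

Sorting bids: 115,300 (A) > 98,800 (E) > 71,400 (D) > 53,700 (F) > 45,000 (B) > 26,600 (C)
A has the top bid at or above the reserve ($115,300).
max(second-highest $98,800, reserve $47,900) = $98,800; the reserve does not bind.

A pays $98,800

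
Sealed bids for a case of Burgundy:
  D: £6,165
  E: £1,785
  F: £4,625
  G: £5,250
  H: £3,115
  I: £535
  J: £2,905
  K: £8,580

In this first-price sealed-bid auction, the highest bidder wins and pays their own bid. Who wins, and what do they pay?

K pays £8,580

Bids in order: 8,580 (K) > 6,165 (D) > 5,250 (G) > 4,625 (F) > 3,115 (H) > 2,905 (J) > …
First-price: K pays what they bid, £8,580.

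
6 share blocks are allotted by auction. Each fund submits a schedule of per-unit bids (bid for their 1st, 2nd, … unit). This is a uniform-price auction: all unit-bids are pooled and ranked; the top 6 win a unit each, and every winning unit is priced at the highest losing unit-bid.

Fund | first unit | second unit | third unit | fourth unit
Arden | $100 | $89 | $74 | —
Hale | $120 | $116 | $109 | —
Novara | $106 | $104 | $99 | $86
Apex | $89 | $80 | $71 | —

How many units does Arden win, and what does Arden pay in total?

Arden: 1 unit, pays $99

Merging the schedules and taking the best 6: 120 (Hale-1), 116 (Hale-2), 109 (Hale-3), 106 (Novara-1), 104 (Novara-2), 100 (Arden-1)
Highest rejected unit-bid = $99.
Arden wins 1 unit(s) at $99 each.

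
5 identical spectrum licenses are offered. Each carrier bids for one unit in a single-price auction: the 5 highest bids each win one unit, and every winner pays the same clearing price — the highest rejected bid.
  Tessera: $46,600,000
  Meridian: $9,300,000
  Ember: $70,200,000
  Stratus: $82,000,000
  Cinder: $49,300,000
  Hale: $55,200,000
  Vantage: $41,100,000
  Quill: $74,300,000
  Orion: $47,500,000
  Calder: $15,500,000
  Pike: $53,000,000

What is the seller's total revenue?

Ordering the bids: 82,000,000 (Stratus), 74,300,000 (Quill), 70,200,000 (Ember), 55,200,000 (Hale), 53,000,000 (Pike), 49,300,000 (Cinder), 47,500,000 (Orion), …
The 5 highest are Stratus, Quill, Ember, Hale, Pike.
Highest unsuccessful bid: $49,300,000 → clearing price.
Total revenue = 5 × $49,300,000 = $246,500,000.

Total revenue: $246,500,000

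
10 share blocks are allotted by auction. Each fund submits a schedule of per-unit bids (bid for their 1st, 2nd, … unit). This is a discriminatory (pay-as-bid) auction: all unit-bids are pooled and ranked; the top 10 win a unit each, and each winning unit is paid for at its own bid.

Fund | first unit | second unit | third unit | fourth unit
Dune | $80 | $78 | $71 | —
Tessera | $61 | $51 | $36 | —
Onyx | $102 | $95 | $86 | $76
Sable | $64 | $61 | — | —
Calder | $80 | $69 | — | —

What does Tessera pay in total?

Pooled unit-bids ranked (top 10): 102 (Onyx-1), 95 (Onyx-2), 86 (Onyx-3), 80 (Dune-1), 80 (Calder-1), 78 (Dune-2), 76 (Onyx-4), 71 (Dune-3), 69 (Calder-2), 64 (Sable-1)
Next rejected bid: $61 (not a price — pay-as-bid).
Tessera wins no units.

Tessera pays $0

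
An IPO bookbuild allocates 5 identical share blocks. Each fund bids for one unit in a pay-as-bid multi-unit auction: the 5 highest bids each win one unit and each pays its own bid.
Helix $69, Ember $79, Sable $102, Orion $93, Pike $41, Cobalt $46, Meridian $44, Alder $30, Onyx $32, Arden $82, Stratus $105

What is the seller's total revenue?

Total revenue: $461

Bids ranked high→low: 105 (Stratus), 102 (Sable), 93 (Orion), 82 (Arden), 79 (Ember), 69 (Helix), 46 (Cobalt), …
The 5 highest are Stratus, Sable, Orion, Arden, Ember.
Total revenue = 105 + 102 + 93 + 82 + 79 = $461.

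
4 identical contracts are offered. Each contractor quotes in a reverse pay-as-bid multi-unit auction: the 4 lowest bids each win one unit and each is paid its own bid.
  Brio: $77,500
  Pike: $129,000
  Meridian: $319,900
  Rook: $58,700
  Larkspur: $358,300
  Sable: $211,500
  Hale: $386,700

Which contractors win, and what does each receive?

Rook $58,700, Brio $77,500, Pike $129,000, Sable $211,500

Bids ranked low→high: 58,700 (Rook), 77,500 (Brio), 129,000 (Pike), 211,500 (Sable), 319,900 (Meridian), 358,300 (Larkspur), …
Winners (4 units): Rook, Brio, Pike, Sable.
Each winner is paid its own bid: Rook $58,700, Brio $77,500, Pike $129,000, Sable $211,500.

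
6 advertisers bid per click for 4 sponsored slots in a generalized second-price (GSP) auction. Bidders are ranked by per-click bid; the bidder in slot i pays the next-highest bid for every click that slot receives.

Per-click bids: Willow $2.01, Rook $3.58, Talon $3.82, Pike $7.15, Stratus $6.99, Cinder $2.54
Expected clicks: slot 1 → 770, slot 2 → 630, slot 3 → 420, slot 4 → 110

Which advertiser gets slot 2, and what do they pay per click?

Stratus; $3.82 per click

Ranked by bid: $7.15 (Pike) > $6.99 (Stratus) > $3.82 (Talon) > $3.58 (Rook) > $2.54 (Cinder) > …
Slot 2 goes to the second-ranked bidder, Stratus, who pays the next bid down: $3.82/click.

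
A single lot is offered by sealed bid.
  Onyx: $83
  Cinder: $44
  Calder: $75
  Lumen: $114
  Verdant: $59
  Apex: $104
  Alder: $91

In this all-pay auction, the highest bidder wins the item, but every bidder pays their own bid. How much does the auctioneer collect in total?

Total revenue: $570

Bids ranked: 114 (Lumen) > 104 (Apex) > 91 (Alder) > 83 (Onyx) > 75 (Calder) > 59 (Verdant) > …
Every bidder forfeits their bid regardless of winning.
Revenue = 83 + 44 + 75 + 114 + 59 + 104 + 91 = $570.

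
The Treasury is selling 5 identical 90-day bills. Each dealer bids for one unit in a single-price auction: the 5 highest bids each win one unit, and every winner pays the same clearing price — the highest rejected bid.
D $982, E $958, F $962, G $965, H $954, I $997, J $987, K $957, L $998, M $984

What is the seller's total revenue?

Total revenue: $4,825

Ordering the bids: 998 (L), 997 (I), 987 (J), 984 (M), 982 (D), 965 (G), 962 (F), …
Winners (5 units): L, I, J, M, D.
Clearing price = highest rejected bid = $965.
Total revenue = 5 × $965 = $4,825.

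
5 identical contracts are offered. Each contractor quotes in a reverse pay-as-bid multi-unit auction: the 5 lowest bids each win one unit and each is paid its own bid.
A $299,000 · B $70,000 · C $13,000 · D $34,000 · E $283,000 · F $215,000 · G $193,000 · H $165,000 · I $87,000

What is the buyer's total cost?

Total cost: $369,000

Sorting: 13,000 (C), 34,000 (D), 70,000 (B), 87,000 (I), 165,000 (H), 193,000 (G), 215,000 (F), …
Winners (5 units): C, D, B, I, H.
Total cost = 13,000 + 34,000 + 70,000 + 87,000 + 165,000 = $369,000.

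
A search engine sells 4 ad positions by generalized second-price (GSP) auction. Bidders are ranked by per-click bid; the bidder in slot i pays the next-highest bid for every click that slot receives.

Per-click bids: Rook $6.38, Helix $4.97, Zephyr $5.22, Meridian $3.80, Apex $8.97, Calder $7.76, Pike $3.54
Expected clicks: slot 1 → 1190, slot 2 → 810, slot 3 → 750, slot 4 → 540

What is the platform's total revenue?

Total revenue: $21001.00

Ranked by bid: $8.97 (Apex) > $7.76 (Calder) > $6.38 (Rook) > $5.22 (Zephyr) > $4.97 (Helix) > …
Slot 1: Apex pays $7.76 × 1190 = $9234.40
Slot 2: Calder pays $6.38 × 810 = $5167.80
Slot 3: Rook pays $5.22 × 750 = $3915.00
Slot 4: Zephyr pays $4.97 × 540 = $2683.80
Total = $21001.00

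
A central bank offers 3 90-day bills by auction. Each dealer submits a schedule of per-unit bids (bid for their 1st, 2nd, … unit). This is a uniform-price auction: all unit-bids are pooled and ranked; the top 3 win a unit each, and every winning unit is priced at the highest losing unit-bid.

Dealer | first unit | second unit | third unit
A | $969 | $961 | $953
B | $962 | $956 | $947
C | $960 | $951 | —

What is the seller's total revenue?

Merging the schedules and taking the best 3: 969 (A-1), 962 (B-1), 961 (A-2)
First bid not allocated: $960.
Allocation: A 2, B 1. Every unit priced at $960.
Revenue = 3 × 960 = $2,880.

Total revenue: $2,880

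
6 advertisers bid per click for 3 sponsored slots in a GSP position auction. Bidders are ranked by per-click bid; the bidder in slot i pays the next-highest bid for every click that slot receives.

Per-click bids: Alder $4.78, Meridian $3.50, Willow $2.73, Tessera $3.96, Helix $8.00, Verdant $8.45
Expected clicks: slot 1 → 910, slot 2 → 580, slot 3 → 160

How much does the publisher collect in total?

Sorting advertisers: $8.45 (Verdant) > $8.00 (Helix) > $4.78 (Alder) > $3.96 (Tessera) > …
Slot 1: Verdant pays $8.00 × 910 = $7280.00
Slot 2: Helix pays $4.78 × 580 = $2772.40
Slot 3: Alder pays $3.96 × 160 = $633.60
Total = $10686.00

Total revenue: $10686.00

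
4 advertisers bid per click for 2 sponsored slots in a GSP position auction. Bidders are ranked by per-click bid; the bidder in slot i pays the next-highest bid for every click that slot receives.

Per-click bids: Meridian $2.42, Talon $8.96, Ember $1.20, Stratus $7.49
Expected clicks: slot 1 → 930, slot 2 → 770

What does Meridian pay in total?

Per-click bids in order: $8.96 (Talon) > $7.49 (Stratus) > $2.42 (Meridian) > …
Meridian ranks below slot 2 → no slot, pays nothing.

Meridian pays $0.00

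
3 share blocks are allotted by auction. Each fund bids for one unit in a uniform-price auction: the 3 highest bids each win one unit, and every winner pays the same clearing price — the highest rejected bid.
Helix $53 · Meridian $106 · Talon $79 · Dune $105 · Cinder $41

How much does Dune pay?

Dune pays $53

Bids ranked high→low: 106 (Meridian), 105 (Dune), 79 (Talon), 53 (Helix), 41 (Cinder)
Winners (3 units): Meridian, Dune, Talon.
Clearing price = highest rejected bid = $53.
Dune wins → pays $53.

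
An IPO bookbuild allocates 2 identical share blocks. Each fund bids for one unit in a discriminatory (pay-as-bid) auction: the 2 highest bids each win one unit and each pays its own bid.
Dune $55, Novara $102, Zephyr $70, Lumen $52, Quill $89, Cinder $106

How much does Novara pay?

Ordering the bids: 106 (Cinder), 102 (Novara), 89 (Quill), 70 (Zephyr), …
Top 2: Cinder, Novara.
Novara wins → own bid $102.

Novara pays $102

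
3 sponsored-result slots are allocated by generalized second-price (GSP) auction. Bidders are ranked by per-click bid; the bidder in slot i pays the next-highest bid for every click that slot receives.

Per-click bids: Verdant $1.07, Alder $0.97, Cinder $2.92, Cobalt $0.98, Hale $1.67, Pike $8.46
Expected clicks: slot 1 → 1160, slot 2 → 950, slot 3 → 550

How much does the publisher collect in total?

Total revenue: $5562.20

Per-click bids in order: $8.46 (Pike) > $2.92 (Cinder) > $1.67 (Hale) > $1.07 (Verdant) > …
Slot 1: Pike pays $2.92 × 1160 = $3387.20
Slot 2: Cinder pays $1.67 × 950 = $1586.50
Slot 3: Hale pays $1.07 × 550 = $588.50
Total = $5562.20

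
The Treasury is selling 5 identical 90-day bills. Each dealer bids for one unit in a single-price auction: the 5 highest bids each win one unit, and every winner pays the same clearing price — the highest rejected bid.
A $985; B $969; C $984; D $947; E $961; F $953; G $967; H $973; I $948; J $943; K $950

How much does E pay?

E pays $0

Bids ranked high→low: 985 (A), 984 (C), 973 (H), 969 (B), 967 (G), 961 (E), 953 (F), …
Top 5: A, C, H, B, G.
Clearing price = highest rejected bid = $961.
E does not win → pays $0.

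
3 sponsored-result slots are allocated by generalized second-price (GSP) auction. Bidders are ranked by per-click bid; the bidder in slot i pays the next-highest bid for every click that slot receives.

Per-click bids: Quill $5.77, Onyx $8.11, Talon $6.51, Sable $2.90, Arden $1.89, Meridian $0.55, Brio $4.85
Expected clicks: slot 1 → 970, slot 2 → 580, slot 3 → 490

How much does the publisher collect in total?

Total revenue: $12037.80

Sorting advertisers: $8.11 (Onyx) > $6.51 (Talon) > $5.77 (Quill) > $4.85 (Brio) > …
Slot 1: Onyx pays $6.51 × 970 = $6314.70
Slot 2: Talon pays $5.77 × 580 = $3346.60
Slot 3: Quill pays $4.85 × 490 = $2376.50
Total = $12037.80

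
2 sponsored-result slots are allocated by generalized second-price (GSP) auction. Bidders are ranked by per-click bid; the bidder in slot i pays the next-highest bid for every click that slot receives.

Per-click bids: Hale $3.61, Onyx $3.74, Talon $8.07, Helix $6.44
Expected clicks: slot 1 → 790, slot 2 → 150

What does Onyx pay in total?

Ranked by bid: $8.07 (Talon) > $6.44 (Helix) > $3.74 (Onyx) > …
Onyx ranks below slot 2 → no slot, pays nothing.

Onyx pays $0.00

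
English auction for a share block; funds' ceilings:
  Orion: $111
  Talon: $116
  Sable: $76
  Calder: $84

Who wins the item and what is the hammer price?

Talon wins at $111

Open ascending-bid auction: the price rises until one bidder remains; the winner pays the price at which the last rival dropped out.
Limits ranked: 116 (Talon) > 111 (Orion) > 84 (Calder) > 76 (Sable)
Bidding ends when Orion exits at $111; Talon takes it.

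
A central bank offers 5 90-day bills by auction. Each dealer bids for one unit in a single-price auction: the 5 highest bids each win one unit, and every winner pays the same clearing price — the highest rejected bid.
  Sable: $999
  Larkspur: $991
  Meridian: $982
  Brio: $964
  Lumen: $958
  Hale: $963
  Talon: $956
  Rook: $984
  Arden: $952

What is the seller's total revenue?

Ordering the bids: 999 (Sable), 991 (Larkspur), 984 (Rook), 982 (Meridian), 964 (Brio), 963 (Hale), 958 (Lumen), …
Top 5: Sable, Larkspur, Rook, Meridian, Brio.
First losing bid is Hale's $963, which sets the uniform price.
Total revenue = 5 × $963 = $4,815.

Total revenue: $4,815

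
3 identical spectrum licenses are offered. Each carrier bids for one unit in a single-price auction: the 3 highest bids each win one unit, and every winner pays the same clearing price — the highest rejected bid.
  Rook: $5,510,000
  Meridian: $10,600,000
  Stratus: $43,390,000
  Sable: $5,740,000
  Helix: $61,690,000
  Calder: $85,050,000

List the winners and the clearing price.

Calder, Helix, Stratus; each pays $10,600,000

Sorting: 85,050,000 (Calder), 61,690,000 (Helix), 43,390,000 (Stratus), 10,600,000 (Meridian), 5,740,000 (Sable), …
The 3 highest are Calder, Helix, Stratus.
Highest unsuccessful bid: $10,600,000 → clearing price.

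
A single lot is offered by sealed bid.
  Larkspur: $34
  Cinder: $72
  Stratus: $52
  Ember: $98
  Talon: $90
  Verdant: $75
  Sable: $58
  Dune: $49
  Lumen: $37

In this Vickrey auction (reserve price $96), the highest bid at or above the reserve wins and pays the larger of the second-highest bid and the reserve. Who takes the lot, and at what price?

Ember pays $96

Sorting bids: 98 (Ember) > 90 (Talon) > 75 (Verdant) > 72 (Cinder) > 58 (Sable) > 52 (Stratus) > …
Ember has the top bid at or above the reserve ($98).
Second-highest bid $90 is below the reserve $96, so the reserve binds → payment $96.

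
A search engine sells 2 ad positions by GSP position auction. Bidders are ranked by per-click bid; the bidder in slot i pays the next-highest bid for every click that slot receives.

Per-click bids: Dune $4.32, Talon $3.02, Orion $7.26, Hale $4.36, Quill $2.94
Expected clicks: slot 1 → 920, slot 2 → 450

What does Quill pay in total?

Quill pays $0.00

Per-click bids in order: $7.26 (Orion) > $4.36 (Hale) > $4.32 (Dune) > …
Quill ranks below slot 2 → no slot, pays nothing.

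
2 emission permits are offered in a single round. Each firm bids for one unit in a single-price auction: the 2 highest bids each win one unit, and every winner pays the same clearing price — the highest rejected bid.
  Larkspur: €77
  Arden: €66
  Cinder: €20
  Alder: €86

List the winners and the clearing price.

Ordering the bids: 86 (Alder), 77 (Larkspur), 66 (Arden), 20 (Cinder)
The 2 highest are Alder, Larkspur.
Highest unsuccessful bid: €66 → clearing price.

Alder, Larkspur; each pays €66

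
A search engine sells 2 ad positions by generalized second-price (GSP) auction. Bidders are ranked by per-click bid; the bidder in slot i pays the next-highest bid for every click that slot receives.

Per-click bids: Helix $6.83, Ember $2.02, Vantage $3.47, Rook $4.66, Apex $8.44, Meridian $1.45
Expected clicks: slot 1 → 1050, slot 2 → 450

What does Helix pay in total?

Sorting advertisers: $8.44 (Apex) > $6.83 (Helix) > $4.66 (Rook) > …
Helix holds slot 2 → pays next bid $4.66 × 450 clicks = $2097.00.

Helix pays $2097.00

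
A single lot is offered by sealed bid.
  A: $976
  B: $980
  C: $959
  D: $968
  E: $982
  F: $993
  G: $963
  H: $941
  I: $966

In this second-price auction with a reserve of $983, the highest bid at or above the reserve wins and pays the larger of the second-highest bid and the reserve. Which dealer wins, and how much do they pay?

F pays $983

Bids in order: 993 (F) > 982 (E) > 980 (B) > 976 (A) > 968 (D) > 966 (I) > …
Highest eligible bid: F at $993.
Second-highest bid $982 is below the reserve $983, so the reserve binds → payment $983.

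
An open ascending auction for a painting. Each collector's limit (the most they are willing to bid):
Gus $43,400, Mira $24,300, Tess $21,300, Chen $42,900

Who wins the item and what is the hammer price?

Gus wins at $42,900

Limits in order: 43,400 (Gus) > 42,900 (Chen) > 24,300 (Mira) > 21,300 (Tess)
Once the price passes $42,900, only Gus is left; the hammer falls at Chen's limit of $42,900.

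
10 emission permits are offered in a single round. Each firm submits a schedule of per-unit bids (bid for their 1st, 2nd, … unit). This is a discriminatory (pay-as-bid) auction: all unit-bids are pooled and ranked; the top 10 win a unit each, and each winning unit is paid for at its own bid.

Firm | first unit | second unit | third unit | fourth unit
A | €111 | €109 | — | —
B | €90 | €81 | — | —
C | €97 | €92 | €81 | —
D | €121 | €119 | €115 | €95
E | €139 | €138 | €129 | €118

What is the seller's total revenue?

Total revenue: €1,196

Pooled unit-bids ranked (top 10): 139 (E-1), 138 (E-2), 129 (E-3), 121 (D-1), 119 (D-2), 118 (E-4), 115 (D-3), 111 (A-1), 109 (A-2), 97 (C-1)
Next rejected bid: €95 (not a price — pay-as-bid).
Each winning unit pays its own bid.
Revenue = 139 + 138 + 129 + 121 + 119 + 118 + 115 + 111 + 109 + 97 = €1,196.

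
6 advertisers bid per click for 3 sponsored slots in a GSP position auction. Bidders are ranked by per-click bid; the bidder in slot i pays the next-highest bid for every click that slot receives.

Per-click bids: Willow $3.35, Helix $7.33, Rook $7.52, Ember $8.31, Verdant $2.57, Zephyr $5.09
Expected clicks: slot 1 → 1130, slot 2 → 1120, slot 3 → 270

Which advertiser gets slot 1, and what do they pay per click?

Sorting advertisers: $8.31 (Ember) > $7.52 (Rook) > $7.33 (Helix) > $5.09 (Zephyr) > …
Slot 1 goes to the first-ranked bidder, Ember, who pays the next bid down: $7.52/click.

Ember; $7.52 per click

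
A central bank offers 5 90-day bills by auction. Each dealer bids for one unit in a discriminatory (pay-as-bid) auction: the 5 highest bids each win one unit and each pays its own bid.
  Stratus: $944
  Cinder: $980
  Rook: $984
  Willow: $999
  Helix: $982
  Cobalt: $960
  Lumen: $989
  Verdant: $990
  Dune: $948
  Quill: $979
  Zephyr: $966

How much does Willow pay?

Sorting: 999 (Willow), 990 (Verdant), 989 (Lumen), 984 (Rook), 982 (Helix), 980 (Cinder), 979 (Quill), …
Winners (5 units): Willow, Verdant, Lumen, Rook, Helix.
Willow wins → own bid $999.

Willow pays $999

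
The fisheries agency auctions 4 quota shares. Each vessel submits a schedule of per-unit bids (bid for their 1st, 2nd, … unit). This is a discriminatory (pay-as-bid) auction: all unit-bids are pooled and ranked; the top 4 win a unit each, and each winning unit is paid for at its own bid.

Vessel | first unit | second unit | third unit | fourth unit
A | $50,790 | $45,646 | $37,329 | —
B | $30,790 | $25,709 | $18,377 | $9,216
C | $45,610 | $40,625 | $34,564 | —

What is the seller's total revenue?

Merging the schedules and taking the best 4: 50,790 (A-1), 45,646 (A-2), 45,610 (C-1), 40,625 (C-2)
Next rejected bid: $37,329 (not a price — pay-as-bid).
Each winning unit pays its own bid.
Revenue = 50,790 + 45,646 + 45,610 + 40,625 = $182,671.

Total revenue: $182,671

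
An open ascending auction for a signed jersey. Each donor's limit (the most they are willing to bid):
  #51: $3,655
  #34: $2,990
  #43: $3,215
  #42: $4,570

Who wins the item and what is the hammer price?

#42 wins at $3,655

Ascending (English) auction: the price rises until one bidder remains; the winner pays the price at which the last rival dropped out.
Limits in order: 4,570 (#42) > 3,655 (#51) > 3,215 (#43) > 2,990 (#34)
Bidding ends when #51 exits at $3,655; #42 takes it.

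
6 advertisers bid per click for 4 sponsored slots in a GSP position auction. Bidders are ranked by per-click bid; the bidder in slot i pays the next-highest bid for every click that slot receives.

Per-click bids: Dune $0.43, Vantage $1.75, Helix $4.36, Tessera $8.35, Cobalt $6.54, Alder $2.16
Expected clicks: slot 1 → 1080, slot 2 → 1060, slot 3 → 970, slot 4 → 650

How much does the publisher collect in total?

Total revenue: $14917.50

Sorting advertisers: $8.35 (Tessera) > $6.54 (Cobalt) > $4.36 (Helix) > $2.16 (Alder) > $1.75 (Vantage) > …
Slot 1: Tessera pays $6.54 × 1080 = $7063.20
Slot 2: Cobalt pays $4.36 × 1060 = $4621.60
Slot 3: Helix pays $2.16 × 970 = $2095.20
Slot 4: Alder pays $1.75 × 650 = $1137.50
Total = $14917.50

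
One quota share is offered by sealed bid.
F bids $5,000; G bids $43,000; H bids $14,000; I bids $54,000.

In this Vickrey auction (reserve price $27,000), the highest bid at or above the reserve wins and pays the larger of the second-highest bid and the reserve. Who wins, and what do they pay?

Rule: the highest bid at or above the reserve wins and pays the larger of the second-highest bid and the reserve.
Bids ranked: 54,000 (I) > 43,000 (G) > 14,000 (H) > 5,000 (F)
Highest eligible bid: I at $54,000.
Second-highest bid $43,000 exceeds the reserve $27,000 → payment $43,000.

I pays $43,000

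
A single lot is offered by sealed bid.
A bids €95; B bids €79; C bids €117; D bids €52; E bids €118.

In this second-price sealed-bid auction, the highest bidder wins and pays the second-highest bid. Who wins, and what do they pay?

Bids in order: 118 (E) > 117 (C) > 95 (A) > 79 (B) > 52 (D)
E wins with the highest bid; price is set by the runner-up at €117.

E pays €117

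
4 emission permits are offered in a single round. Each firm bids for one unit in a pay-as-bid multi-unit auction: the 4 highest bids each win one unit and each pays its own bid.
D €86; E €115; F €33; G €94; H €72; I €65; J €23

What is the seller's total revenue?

Total revenue: €367

Ordering the bids: 115 (E), 94 (G), 86 (D), 72 (H), 65 (I), 33 (F), …
Winners (4 units): E, G, D, H.
Total revenue = 115 + 94 + 86 + 72 = €367.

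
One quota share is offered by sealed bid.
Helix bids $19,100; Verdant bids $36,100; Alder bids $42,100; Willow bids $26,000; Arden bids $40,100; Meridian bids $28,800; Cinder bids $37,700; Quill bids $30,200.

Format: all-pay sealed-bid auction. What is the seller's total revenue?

All-pay sealed-bid auction: the highest bidder wins the item, but every bidder pays their own bid.
Bids in order: 42,100 (Alder) > 40,100 (Arden) > 37,700 (Cinder) > 36,100 (Verdant) > 30,200 (Quill) > 28,800 (Meridian) > …
Every bidder forfeits their bid regardless of winning.
Revenue = 19,100 + 36,100 + 42,100 + 26,000 + 40,100 + 28,800 + 37,700 + 30,200 = $260,100.

Total revenue: $260,100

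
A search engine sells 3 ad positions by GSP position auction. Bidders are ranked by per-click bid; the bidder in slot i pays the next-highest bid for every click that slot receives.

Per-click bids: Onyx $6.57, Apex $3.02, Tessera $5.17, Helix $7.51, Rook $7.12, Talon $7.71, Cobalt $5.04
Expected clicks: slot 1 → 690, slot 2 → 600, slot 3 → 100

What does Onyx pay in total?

Onyx pays $0.00

Per-click bids in order: $7.71 (Talon) > $7.51 (Helix) > $7.12 (Rook) > $6.57 (Onyx) > …
Onyx ranks below slot 3 → no slot, pays nothing.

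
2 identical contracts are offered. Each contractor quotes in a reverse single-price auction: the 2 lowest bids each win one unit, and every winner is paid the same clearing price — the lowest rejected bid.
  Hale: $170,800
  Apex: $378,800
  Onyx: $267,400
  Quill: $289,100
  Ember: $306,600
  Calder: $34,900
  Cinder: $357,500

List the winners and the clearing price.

Bids ranked low→high: 34,900 (Calder), 170,800 (Hale), 267,400 (Onyx), 289,100 (Quill), …
Winners (2 units): Calder, Hale.
First losing bid is Onyx's $267,400, which sets the uniform price.

Calder, Hale; each is paid $267,400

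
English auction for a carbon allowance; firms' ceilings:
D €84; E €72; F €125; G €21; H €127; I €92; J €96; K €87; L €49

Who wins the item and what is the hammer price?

H wins at €125

Sorting limits: 127 (H) > 125 (F) > 96 (J) > 92 (I) > 87 (K) > 84 (D) > …
Once the price passes €125, only H is left; the hammer falls at F's limit of €125.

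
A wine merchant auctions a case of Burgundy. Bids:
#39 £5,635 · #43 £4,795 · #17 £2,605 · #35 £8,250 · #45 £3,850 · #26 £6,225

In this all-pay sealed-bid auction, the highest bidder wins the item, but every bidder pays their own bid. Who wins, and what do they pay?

#35 pays £8,250

Bids in order: 8,250 (#35) > 6,225 (#26) > 5,635 (#39) > 4,795 (#43) > 3,850 (#45) > 2,605 (#17)
#35 is highest and takes the item; every bidder forfeits their bid.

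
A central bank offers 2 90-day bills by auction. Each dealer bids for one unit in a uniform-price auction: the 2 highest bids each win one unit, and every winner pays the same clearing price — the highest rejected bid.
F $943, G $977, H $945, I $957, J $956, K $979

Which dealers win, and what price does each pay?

Bids ranked high→low: 979 (K), 977 (G), 957 (I), 956 (J), …
Winners (2 units): K, G.
First losing bid is I's $957, which sets the uniform price.

K, G; each pays $957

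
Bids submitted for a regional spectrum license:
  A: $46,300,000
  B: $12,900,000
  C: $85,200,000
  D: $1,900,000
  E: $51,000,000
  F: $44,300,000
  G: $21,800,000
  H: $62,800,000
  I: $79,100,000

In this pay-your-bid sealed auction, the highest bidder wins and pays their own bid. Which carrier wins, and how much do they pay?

Sorting bids: 85,200,000 (C) > 79,100,000 (I) > 62,800,000 (H) > 51,000,000 (E) > 46,300,000 (A) > 44,300,000 (F) > …
C has the highest bid and pays exactly that: $85,200,000.

C pays $85,200,000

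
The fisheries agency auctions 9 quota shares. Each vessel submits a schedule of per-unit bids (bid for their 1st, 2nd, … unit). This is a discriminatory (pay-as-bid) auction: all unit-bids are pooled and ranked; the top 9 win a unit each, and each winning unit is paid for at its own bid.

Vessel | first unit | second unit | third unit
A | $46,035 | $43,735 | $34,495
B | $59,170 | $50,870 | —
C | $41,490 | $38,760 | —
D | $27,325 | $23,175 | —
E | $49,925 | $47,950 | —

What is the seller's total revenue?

Total revenue: $412,430

All unit-bids, highest first — top 9: 59,170 (B-1), 50,870 (B-2), 49,925 (E-1), 47,950 (E-2), 46,035 (A-1), 43,735 (A-2), 41,490 (C-1), 38,760 (C-2), 34,495 (A-3)
Next rejected bid: $27,325 (not a price — pay-as-bid).
Each winning unit pays its own bid.
Revenue = 59,170 + 50,870 + 49,925 + 47,950 + 46,035 + 43,735 + 41,490 + 38,760 + 34,495 = $412,430.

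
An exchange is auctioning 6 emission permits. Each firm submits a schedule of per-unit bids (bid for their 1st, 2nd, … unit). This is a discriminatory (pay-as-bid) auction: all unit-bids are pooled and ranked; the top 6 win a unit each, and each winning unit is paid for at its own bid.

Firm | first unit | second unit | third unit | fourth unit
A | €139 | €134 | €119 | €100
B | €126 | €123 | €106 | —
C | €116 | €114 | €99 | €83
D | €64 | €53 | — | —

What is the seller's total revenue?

Merging the schedules and taking the best 6: 139 (A-1), 134 (A-2), 126 (B-1), 123 (B-2), 119 (A-3), 116 (C-1)
Next rejected bid: €114 (not a price — pay-as-bid).
Each winning unit pays its own bid.
Revenue = 139 + 134 + 126 + 123 + 119 + 116 = €757.

Total revenue: €757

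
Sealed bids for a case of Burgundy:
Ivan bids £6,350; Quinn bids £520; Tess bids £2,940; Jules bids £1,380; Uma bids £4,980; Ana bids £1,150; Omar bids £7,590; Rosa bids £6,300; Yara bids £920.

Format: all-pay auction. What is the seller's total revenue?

Bids in order: 7,590 (Omar) > 6,350 (Ivan) > 6,300 (Rosa) > 4,980 (Uma) > 2,940 (Tess) > 1,380 (Jules) > …
Omar wins with the top bid; all bids are sunk regardless.
Every bidder forfeits their bid regardless of winning.
Revenue = 6,350 + 520 + 2,940 + 1,380 + 4,980 + 1,150 + 7,590 + 6,300 + 920 = £32,130.

Total revenue: £32,130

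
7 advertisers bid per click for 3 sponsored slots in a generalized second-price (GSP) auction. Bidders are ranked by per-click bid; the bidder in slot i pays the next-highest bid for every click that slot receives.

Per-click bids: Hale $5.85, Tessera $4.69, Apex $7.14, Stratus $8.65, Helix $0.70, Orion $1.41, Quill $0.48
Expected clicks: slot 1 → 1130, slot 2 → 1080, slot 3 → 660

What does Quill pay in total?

Quill pays $0.00

Ranked by bid: $8.65 (Stratus) > $7.14 (Apex) > $5.85 (Hale) > $4.69 (Tessera) > …
Quill ranks below slot 3 → no slot, pays nothing.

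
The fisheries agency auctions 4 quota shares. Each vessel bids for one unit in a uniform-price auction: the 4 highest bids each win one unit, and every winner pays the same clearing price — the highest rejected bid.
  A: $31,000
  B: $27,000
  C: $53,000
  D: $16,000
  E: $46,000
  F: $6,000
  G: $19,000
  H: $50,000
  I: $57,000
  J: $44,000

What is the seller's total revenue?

Ordering the bids: 57,000 (I), 53,000 (C), 50,000 (H), 46,000 (E), 44,000 (J), 31,000 (A), …
Winners (4 units): I, C, H, E.
Highest unsuccessful bid: $44,000 → clearing price.
Total revenue = 4 × $44,000 = $176,000.

Total revenue: $176,000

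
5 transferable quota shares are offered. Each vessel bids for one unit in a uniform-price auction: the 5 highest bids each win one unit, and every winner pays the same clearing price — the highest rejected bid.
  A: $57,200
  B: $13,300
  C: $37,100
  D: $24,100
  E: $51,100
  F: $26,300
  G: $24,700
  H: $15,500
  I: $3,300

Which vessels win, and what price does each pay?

Sorting: 57,200 (A), 51,100 (E), 37,100 (C), 26,300 (F), 24,700 (G), 24,100 (D), 15,500 (H), …
Top 5: A, E, C, F, G.
First losing bid is D's $24,100, which sets the uniform price.

A, E, C, F, G; each pays $24,100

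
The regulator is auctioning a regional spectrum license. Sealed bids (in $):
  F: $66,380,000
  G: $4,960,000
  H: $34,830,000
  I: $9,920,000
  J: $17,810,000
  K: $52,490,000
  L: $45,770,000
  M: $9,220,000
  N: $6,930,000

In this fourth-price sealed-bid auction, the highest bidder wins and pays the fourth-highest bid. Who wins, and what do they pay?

Bids in order: 66,380,000 (F) > 52,490,000 (K) > 45,770,000 (L) > 34,830,000 (H) > 17,810,000 (J) > 9,920,000 (I) > …
F wins; payment is bid #4 in the ranking = $34,830,000.

F pays $34,830,000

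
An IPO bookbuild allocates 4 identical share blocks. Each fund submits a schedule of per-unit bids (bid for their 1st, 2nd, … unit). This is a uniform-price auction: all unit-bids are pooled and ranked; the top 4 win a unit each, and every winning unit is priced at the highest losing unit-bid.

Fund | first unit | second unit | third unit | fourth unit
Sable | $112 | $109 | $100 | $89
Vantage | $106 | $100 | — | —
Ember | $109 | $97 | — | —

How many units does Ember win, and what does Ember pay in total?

All unit-bids, highest first — top 4: 112 (Sable-1), 109 (Sable-2), 109 (Ember-1), 106 (Vantage-1)
Highest rejected unit-bid = $100.
Ember wins 1 unit(s) at $100 each.

Ember: 1 unit, pays $100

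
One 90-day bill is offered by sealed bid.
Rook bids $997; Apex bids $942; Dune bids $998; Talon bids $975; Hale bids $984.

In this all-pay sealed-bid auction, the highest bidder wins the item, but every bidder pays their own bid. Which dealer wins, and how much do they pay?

Dune pays $998

All-pay sealed-bid auction: the highest bidder wins the item, but every bidder pays their own bid.
Bids in order: 998 (Dune) > 997 (Rook) > 984 (Hale) > 975 (Talon) > 942 (Apex)
Dune is highest and takes the item; every bidder forfeits their bid.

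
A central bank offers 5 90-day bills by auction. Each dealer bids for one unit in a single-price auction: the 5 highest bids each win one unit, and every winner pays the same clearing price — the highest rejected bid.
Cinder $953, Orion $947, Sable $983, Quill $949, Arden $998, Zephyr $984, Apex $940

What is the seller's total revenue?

Total revenue: $4,735

Ordering the bids: 998 (Arden), 984 (Zephyr), 983 (Sable), 953 (Cinder), 949 (Quill), 947 (Orion), 940 (Apex)
The 5 highest are Arden, Zephyr, Sable, Cinder, Quill.
First losing bid is Orion's $947, which sets the uniform price.
Total revenue = 5 × $947 = $4,735.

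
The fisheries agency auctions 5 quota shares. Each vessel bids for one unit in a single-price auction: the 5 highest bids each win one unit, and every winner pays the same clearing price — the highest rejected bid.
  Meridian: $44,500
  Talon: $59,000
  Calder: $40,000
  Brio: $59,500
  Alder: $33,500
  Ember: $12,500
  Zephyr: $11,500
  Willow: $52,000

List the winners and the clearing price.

Sorting: 59,500 (Brio), 59,000 (Talon), 52,000 (Willow), 44,500 (Meridian), 40,000 (Calder), 33,500 (Alder), 12,500 (Ember), …
Winners (5 units): Brio, Talon, Willow, Meridian, Calder.
Clearing price = highest rejected bid = $33,500.

Brio, Talon, Willow, Meridian, Calder; each pays $33,500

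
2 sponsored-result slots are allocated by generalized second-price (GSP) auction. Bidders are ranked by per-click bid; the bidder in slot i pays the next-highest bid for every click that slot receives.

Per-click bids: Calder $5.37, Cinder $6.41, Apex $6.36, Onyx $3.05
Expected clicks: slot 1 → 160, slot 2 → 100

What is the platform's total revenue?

Per-click bids in order: $6.41 (Cinder) > $6.36 (Apex) > $5.37 (Calder) > …
Slot 1: Cinder pays $6.36 × 160 = $1017.60
Slot 2: Apex pays $5.37 × 100 = $537.00
Total = $1554.60

Total revenue: $1554.60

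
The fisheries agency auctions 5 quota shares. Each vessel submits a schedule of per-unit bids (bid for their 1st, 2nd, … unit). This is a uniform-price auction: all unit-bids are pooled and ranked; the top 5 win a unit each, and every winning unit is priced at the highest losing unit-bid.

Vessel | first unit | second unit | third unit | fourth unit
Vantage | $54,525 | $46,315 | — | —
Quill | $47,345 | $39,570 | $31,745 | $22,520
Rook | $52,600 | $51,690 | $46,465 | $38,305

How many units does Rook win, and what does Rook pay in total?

Rook: 3 units, pays $138,945

All unit-bids, highest first — top 5: 54,525 (Vantage-1), 52,600 (Rook-1), 51,690 (Rook-2), 47,345 (Quill-1), 46,465 (Rook-3)
Highest rejected unit-bid = $46,315.
Rook wins 3 unit(s) at $46,315 each.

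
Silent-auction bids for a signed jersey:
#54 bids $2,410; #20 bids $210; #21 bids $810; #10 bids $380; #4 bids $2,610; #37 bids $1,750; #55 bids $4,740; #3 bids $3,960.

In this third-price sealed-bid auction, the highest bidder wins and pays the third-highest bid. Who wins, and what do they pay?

Bids in order: 4,740 (#55) > 3,960 (#3) > 2,610 (#4) > 2,410 (#54) > 1,750 (#37) > 810 (#21) > …
#55 is highest; pays the third-highest bid, $2,610.

#55 pays $2,610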